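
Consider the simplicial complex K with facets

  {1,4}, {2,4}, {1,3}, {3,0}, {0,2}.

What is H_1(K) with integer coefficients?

We work with the vertex ordering 0 < 1 < 2 < 3 < 4. The simplices of K, each written with vertices in increasing order, are:

  0-simplices (5): [0], [1], [2], [3], [4]
  1-simplices (5): [0,2], [0,3], [1,3], [1,4], [2,4]

so the chain groups are C_0 ≅ Z^5, C_1 ≅ Z^5.

Boundary ∂_1: C_1 → C_0 sends each edge [p,q] (with p < q) to q − p.
This gives a 5×5 integer matrix of rank 4; reducing to Smith normal form yields diagonal entries (1,1,1,1).

Now H_k = ker ∂_k / im ∂_{k+1}, so:

  H_1: rank ker ∂_1 − rank ∂_2 = (5 − 4) − 0 = 1, and there is no ∂_2, so H_1 = Z.

H_1 = Z.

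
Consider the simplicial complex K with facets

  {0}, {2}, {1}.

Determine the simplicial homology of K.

H_0 ≅ Z^3.

Order the vertices as 0 < 1 < 2. Listing each simplex with vertices in this order, K has dimension 0 with simplices:

  0-simplices (3): [0], [1], [2]

Hence C_0 ≅ Z^3.

Computing H_k = (kernel of ∂_k) / (image of ∂_{k+1}):

  H_0: rank C_0 − rank ∂_1 = 3 − 0 = 3, and there is no ∂_1, so H_0 = Z^3.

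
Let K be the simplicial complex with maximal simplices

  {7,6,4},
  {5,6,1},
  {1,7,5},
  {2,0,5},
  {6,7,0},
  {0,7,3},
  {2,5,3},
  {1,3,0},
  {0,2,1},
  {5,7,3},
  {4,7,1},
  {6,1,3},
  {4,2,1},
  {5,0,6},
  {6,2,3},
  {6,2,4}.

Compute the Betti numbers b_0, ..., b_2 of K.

We work with the vertex ordering 0 < 1 < 2 < 3 < 4 < 5 < 6 < 7. The simplices of K, each written with vertices in increasing order, are:

  0-simplices (8): [0], [1], [2], [3], [4], [5], [6], [7]
  1-simplices (24): (24 of them)
  2-simplices (16): [0,1,2], [0,1,3], [0,2,5], [0,3,7], [0,5,6], [0,6,7], [1,2,4], [1,3,6], [1,4,7], [1,5,6], [1,5,7], [2,3,5], [2,3,6], [2,4,6], [3,5,7], [4,6,7]

giving chain groups C_0 ≅ Z^8, C_1 ≅ Z^24, C_2 ≅ Z^16.

Boundary ∂_1: C_1 → C_0 sends each edge [p,q] (with p < q) to q − p.
The 8×24 boundary matrix has rank 7 and Smith normal form diag(1,1,1,1,1,1,1).

∂_2: C_2 → C_1 sends each 2-simplex [p,q,r] to [q,r] − [p,r] + [p,q]. For instance
  ∂[0,5,6] = [5,6] − [0,6] + [0,5],
  ∂[1,2,4] = [2,4] − [1,4] + [1,2].
The resulting 24×16 matrix has rank 15, and its Smith normal form has invariant factors (1,1,1,1,1,1,1,1,1,1,1,1,1,1,1).

Now H_k = ker ∂_k / im ∂_{k+1}, so:

  H_0: rank C_0 − rank ∂_1 = 8 − 7 = 1, and the invariant factors of ∂_1 are all 1, so H_0 = Z.
  H_1: rank ker ∂_1 − rank ∂_2 = (24 − 7) − 15 = 2, and the invariant factors of ∂_2 are all 1, so H_1 = Z^2.
  H_2: rank ker ∂_2 − rank ∂_3 = (16 − 15) − 0 = 1, and there is no ∂_3, so H_2 = Z.

As a check, the Euler characteristic is 8 − 24 + 16 = 0, which agrees with 1 − 2 + 1 = 0.
(K is a triangulation of the torus T^2.)

Hence the Betti numbers are b_0 = 1, b_1 = 2, b_2 = 1.

b_0 = 1, b_1 = 2, b_2 = 1.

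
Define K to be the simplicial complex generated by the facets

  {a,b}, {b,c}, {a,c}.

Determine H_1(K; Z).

We work with the vertex ordering a < b < c. The simplices of K, each written with vertices in increasing order, are:

  0-simplices (3): a, b, c
  1-simplices (3): ab, ac, bc

so the chain groups are C_0 ≅ Z^3, C_1 ≅ Z^3.

The boundary map ∂_1: C_1 → C_0 is given by ∂[p,q] = [q] − [p].
As a 3×3 matrix over Z this has rank 2, with invariant factors (1,1).

Reading off H_k = ker ∂_k / im ∂_{k+1}:

  H_1: rank ker ∂_1 − rank ∂_2 = (3 − 2) − 0 = 1, and there is no ∂_2, so H_1 ≅ Z.

H_1 = Z.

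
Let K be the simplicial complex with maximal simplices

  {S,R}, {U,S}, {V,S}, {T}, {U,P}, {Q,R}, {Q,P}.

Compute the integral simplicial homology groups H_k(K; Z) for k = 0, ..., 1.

Order the vertices as P < Q < R < S < T < U < V. Listing each simplex with vertices in this order, K has dimension 1 with simplices:

  0-simplices (7): P, Q, R, S, T, U, V
  1-simplices (6): PQ, PU, QR, RS, SU, SV

giving chain groups C_0 ≅ Z^7, C_1 ≅ Z^6.

Boundary ∂_1: C_1 → C_0 maps an edge to its endpoints' difference, ∂[p,q] = q − p.
As a 7×6 matrix over Z this has rank 5, with invariant factors (1,1,1,1,1).

From H_k ≅ ker(∂_k) / im(∂_{k+1}) we obtain:

  H_0: rank C_0 − rank ∂_1 = 7 − 5 = 2, and the invariant factors of ∂_1 are all 1, so H_0 = Z^2.
  H_1: rank ker ∂_1 − rank ∂_2 = (6 − 5) − 0 = 1, and there is no ∂_2, so H_1 = Z.

H_0 ≅ Z^2,  H_1 ≅ Z.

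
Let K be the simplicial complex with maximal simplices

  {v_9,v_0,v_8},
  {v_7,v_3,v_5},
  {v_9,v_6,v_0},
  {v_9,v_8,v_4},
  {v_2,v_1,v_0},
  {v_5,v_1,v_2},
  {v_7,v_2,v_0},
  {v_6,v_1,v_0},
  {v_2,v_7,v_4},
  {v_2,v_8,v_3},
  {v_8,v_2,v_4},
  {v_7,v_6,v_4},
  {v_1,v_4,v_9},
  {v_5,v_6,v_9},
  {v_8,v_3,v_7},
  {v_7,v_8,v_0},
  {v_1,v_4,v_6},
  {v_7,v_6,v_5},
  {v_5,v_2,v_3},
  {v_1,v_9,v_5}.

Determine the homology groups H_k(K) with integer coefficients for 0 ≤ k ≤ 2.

K has 10 vertices, 30 edges, 20 triangles.
rank ∂_0 = 0, rank ∂_1 = 9 ⇒ b_0 = 10 − 0 − 9 = 1; all invariant factors of ∂_1 are 1 so no torsion. So H_0 = Z.
rank ∂_1 = 9, rank ∂_2 = 20 ⇒ b_1 = 30 − 9 − 20 = 1; ∂_2 has invariant factor(s) [2] giving torsion. So H_1 = Z ⊕ Z/2Z.
rank ∂_2 = 20, rank ∂_3 = 0 ⇒ b_2 = 20 − 20 − 0 = 0. So H_2 = 0.

H_0 = Z,  H_1 = Z ⊕ Z/2Z,  H_2 = 0.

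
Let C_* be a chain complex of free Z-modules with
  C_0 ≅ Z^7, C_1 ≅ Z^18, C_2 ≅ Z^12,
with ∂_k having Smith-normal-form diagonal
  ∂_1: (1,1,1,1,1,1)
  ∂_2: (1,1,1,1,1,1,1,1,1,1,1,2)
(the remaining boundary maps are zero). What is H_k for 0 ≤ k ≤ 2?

H_0 = Z,  H_1 = Z/2Z,  H_2 = 0.

H_0: b_0 = 7 − 0 − 6 = 1; torsion from ∂_1 factors > 1: none. So H_0 = Z.
H_1: b_1 = 18 − 6 − 12 = 0; torsion from ∂_2 factors > 1: [2]. So H_1 = Z/2Z.
H_2: b_2 = 12 − 12 − 0 = 0; torsion from ∂_3 factors > 1: none. So H_2 = 0.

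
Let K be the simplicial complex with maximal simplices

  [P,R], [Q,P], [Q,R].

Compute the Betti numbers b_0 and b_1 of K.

b_0 = 1, b_1 = 1.

Take the total order P < Q < R on the vertex set. Then K (dimension 1) consists of the simplices:

  0-simplices (3): P, Q, R
  1-simplices (3): PQ, PR, QR

so the chain groups are C_0 ≅ Z^3, C_1 ≅ Z^3.

The boundary map ∂_1: C_1 → C_0 sends each edge [p,q] (with p < q) to q − p. For instance
  ∂QR = R − Q.
The resulting 3×3 matrix has rank 2, and its Smith normal form has invariant factors (1,1).

Reading off H_k = ker ∂_k / im ∂_{k+1}:

  H_0: rank C_0 − rank ∂_1 = 3 − 2 = 1, and the invariant factors of ∂_1 are all 1, so H_0 = Z.
  H_1: rank ker ∂_1 − rank ∂_2 = (3 − 2) − 0 = 1, and there is no ∂_2, so H_1 = Z.

As a check, the Euler characteristic is 3 − 3 = 0, which agrees with 1 − 1 = 0.

Hence the Betti numbers are b_0 = 1, b_1 = 1.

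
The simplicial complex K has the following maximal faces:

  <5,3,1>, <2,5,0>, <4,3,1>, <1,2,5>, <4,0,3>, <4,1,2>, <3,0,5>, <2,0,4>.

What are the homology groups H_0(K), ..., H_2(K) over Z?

Order the vertices as 0 < 1 < 2 < 3 < 4 < 5. Listing each simplex with vertices in this order, K has dimension 2 with simplices:

  0-simplices (6): [0], [1], [2], [3], [4], [5]
  1-simplices (12): [0,2], [0,3], [0,4], [0,5], [1,2], [1,3], [1,4], [1,5], [2,4], [2,5], [3,4], [3,5]
  2-simplices (8): [0,2,4], [0,2,5], [0,3,4], [0,3,5], [1,2,4], [1,2,5], [1,3,4], [1,3,5]

giving chain groups C_0 ≅ Z^6, C_1 ≅ Z^12, C_2 ≅ Z^8.

Boundary ∂_1: C_1 → C_0 maps an edge to its endpoints' difference, ∂[p,q] = q − p. For instance
  ∂[1,2] = [2] − [1].
This gives a 6×12 integer matrix of rank 5; reducing to Smith normal form yields diagonal entries (1,1,1,1,1).

∂_2: C_2 → C_1 acts by ∂[p,q,r] = [q,r] − [p,r] + [p,q]. For instance
  ∂[1,2,5] = [2,5] − [1,5] + [1,2],
  ∂[1,2,4] = [2,4] − [1,4] + [1,2].
As a 12×8 matrix over Z this has rank 7, with invariant factors (1,1,1,1,1,1,1).

Computing H_k = (kernel of ∂_k) / (image of ∂_{k+1}):

  H_0: rank C_0 − rank ∂_1 = 6 − 5 = 1, and the invariant factors of ∂_1 are all 1, so H_0 = Z.
  H_1: rank ker ∂_1 − rank ∂_2 = (12 − 5) − 7 = 0, and the invariant factors of ∂_2 are all 1, so H_1 = 0.
  H_2: rank ker ∂_2 − rank ∂_3 = (8 − 7) − 0 = 1, and there is no ∂_3, so H_2 = Z.

H_0 ≅ Z,  H_1 = 0,  H_2 ≅ Z.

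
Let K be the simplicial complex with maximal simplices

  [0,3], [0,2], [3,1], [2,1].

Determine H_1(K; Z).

Take the total order 0 < 1 < 2 < 3 on the vertex set. Then K (dimension 1) consists of the simplices:

  0-simplices (4): [0], [1], [2], [3]
  1-simplices (4): [0,2], [0,3], [1,2], [1,3]

Hence C_0 ≅ Z^4, C_1 ≅ Z^4.

∂_1: C_1 → C_0 maps an edge to its endpoints' difference, ∂[p,q] = q − p. For instance
  ∂[1,3] = [3] − [1].
The 4×4 boundary matrix has rank 3 and Smith normal form diag(1,1,1).

Now H_k = ker ∂_k / im ∂_{k+1}, so:

  H_1: rank ker ∂_1 − rank ∂_2 = (4 − 3) − 0 = 1, and there is no ∂_2, so H_1 ≅ Z.

(K is a triangulation of the circle S^1.)

H_1 ≅ Z.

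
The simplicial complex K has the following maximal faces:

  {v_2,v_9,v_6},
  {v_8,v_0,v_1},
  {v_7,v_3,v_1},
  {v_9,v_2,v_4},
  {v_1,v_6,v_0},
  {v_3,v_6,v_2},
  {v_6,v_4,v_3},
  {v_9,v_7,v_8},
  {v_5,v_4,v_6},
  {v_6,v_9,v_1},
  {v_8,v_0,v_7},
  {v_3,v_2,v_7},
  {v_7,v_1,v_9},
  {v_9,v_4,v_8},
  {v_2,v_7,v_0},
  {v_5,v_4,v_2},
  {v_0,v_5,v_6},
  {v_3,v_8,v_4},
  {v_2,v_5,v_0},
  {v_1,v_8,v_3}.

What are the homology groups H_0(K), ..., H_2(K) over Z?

H_0 = Z,  H_1 = Z ⊕ Z_2,  H_2 = 0.

K has 10 vertices, 30 edges, 20 triangles.
rank ∂_0 = 0, rank ∂_1 = 9 ⇒ b_0 = 10 − 0 − 9 = 1; all invariant factors of ∂_1 are 1 so no torsion. So H_0 = Z.
rank ∂_1 = 9, rank ∂_2 = 20 ⇒ b_1 = 30 − 9 − 20 = 1; ∂_2 has invariant factor(s) [2] giving torsion. So H_1 = Z ⊕ Z_2.
rank ∂_2 = 20, rank ∂_3 = 0 ⇒ b_2 = 20 − 20 − 0 = 0. So H_2 = 0.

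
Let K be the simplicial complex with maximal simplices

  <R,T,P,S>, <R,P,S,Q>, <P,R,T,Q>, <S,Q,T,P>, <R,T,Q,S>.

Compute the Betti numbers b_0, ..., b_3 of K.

Take the total order P < Q < R < S < T on the vertex set. Then K (dimension 3) consists of the simplices:

  0-simplices (5): P, Q, R, S, T
  1-simplices (10): PQ, PR, PS, PT, QR, QS, QT, RS, RT, ST
  2-simplices (10): PQR, PQS, PQT, PRS, PRT, PST, QRS, QRT, QST, RST
  3-simplices (5): PQRS, PQRT, PQST, PRST, QRST

so the chain groups are C_0 ≅ Z^5, C_1 ≅ Z^10, C_2 ≅ Z^10, C_3 ≅ Z^5.

∂_1: C_1 → C_0 sends each edge [p,q] (with p < q) to q − p. For instance
  ∂QT = T − Q.
As a 5×10 matrix over Z this has rank 4, with invariant factors (1,1,1,1).

Boundary ∂_2: C_2 → C_1 acts by ∂[p,q,r] = [q,r] − [p,r] + [p,q]. For instance
  ∂RST = ST − RT + RS,
  ∂PQS = QS − PS + PQ.
This gives a 10×10 integer matrix of rank 6; reducing to Smith normal form yields diagonal entries (1,1,1,1,1,1).

The boundary map ∂_3: C_3 → C_2 sends each 3-simplex σ to the alternating sum Σ_i (−1)^i (σ with its i-th vertex removed). For instance
  ∂PQST = QST − PST + PQT − PQS,
  ∂PQRT = QRT − PRT + PQT − PQR.
The resulting 10×5 matrix has rank 4, and its Smith normal form has invariant factors (1,1,1,1).

Reading off H_k = ker ∂_k / im ∂_{k+1}:

  H_0: rank C_0 − rank ∂_1 = 5 − 4 = 1, and the invariant factors of ∂_1 are all 1, so H_0 = Z.
  H_1: rank ker ∂_1 − rank ∂_2 = (10 − 4) − 6 = 0, and the invariant factors of ∂_2 are all 1, so H_1 = 0.
  H_2: rank ker ∂_2 − rank ∂_3 = (10 − 6) − 4 = 0, and the invariant factors of ∂_3 are all 1, so H_2 = 0.
  H_3: rank ker ∂_3 − rank ∂_4 = (5 − 4) − 0 = 1, and there is no ∂_4, so H_3 = Z.

As a check, the Euler characteristic is 5 − 10 + 10 − 5 = 0, which agrees with 1 − 0 + 0 − 1 = 0.

Hence the Betti numbers are b_0 = 1, b_1 = 0, b_2 = 0, b_3 = 1.

b_0 = 1, b_1 = 0, b_2 = 0, b_3 = 1.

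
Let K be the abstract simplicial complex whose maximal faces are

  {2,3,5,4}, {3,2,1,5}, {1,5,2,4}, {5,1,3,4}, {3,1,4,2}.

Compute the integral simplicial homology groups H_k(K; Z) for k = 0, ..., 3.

Order the vertices as 1 < 2 < 3 < 4 < 5. Listing each simplex with vertices in this order, K has dimension 3 with simplices:

  0-simplices (5): [1], [2], [3], [4], [5]
  1-simplices (10): [1,2], [1,3], [1,4], [1,5], [2,3], [2,4], [2,5], [3,4], [3,5], [4,5]
  2-simplices (10): [1,2,3], [1,2,4], [1,2,5], [1,3,4], [1,3,5], [1,4,5], [2,3,4], [2,3,5], [2,4,5], [3,4,5]
  3-simplices (5): [1,2,3,4], [1,2,3,5], [1,2,4,5], [1,3,4,5], [2,3,4,5]

Hence C_0 ≅ Z^5, C_1 ≅ Z^10, C_2 ≅ Z^10, C_3 ≅ Z^5.

∂_1: C_1 → C_0 is given by ∂[p,q] = [q] − [p].
As a 5×10 matrix over Z this has rank 4, with invariant factors (1,1,1,1).

∂_2: C_2 → C_1 maps a triangle to the signed sum of its edges. For instance
  ∂[3,4,5] = [4,5] − [3,5] + [3,4],
  ∂[2,3,5] = [3,5] − [2,5] + [2,3].
The resulting 10×10 matrix has rank 6, and its Smith normal form has invariant factors (1,1,1,1,1,1).

The boundary map ∂_3: C_3 → C_2 sends each 3-simplex σ to the alternating sum Σ_i (−1)^i (σ with its i-th vertex removed). For instance
  ∂[1,2,3,4] = [2,3,4] − [1,3,4] + [1,2,4] − [1,2,3],
  ∂[1,3,4,5] = [3,4,5] − [1,4,5] + [1,3,5] − [1,3,4].
As a 10×5 matrix over Z this has rank 4, with invariant factors (1,1,1,1).

Computing H_k = (kernel of ∂_k) / (image of ∂_{k+1}):

  H_0: rank C_0 − rank ∂_1 = 5 − 4 = 1, and the invariant factors of ∂_1 are all 1, so H_0 = Z.
  H_1: rank ker ∂_1 − rank ∂_2 = (10 − 4) − 6 = 0, and the invariant factors of ∂_2 are all 1, so H_1 = 0.
  H_2: rank ker ∂_2 − rank ∂_3 = (10 − 6) − 4 = 0, and the invariant factors of ∂_3 are all 1, so H_2 = 0.
  H_3: rank ker ∂_3 − rank ∂_4 = (5 − 4) − 0 = 1, and there is no ∂_4, so H_3 = Z.

As a check, the Euler characteristic is 5 − 10 + 10 − 5 = 0, which agrees with 1 − 0 + 0 − 1 = 0.
(K is a triangulation of the 3-sphere S^3.)

H_0 = Z,  H_1 = 0,  H_2 = 0,  H_3 = Z.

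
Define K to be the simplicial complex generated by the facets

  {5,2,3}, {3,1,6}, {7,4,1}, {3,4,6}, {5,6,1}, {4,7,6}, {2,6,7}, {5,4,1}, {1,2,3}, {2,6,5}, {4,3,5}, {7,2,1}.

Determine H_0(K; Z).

We work with the vertex ordering 1 < 2 < 3 < 4 < 5 < 6 < 7. The simplices of K, each written with vertices in increasing order, are:

  0-simplices (7): [1], [2], [3], [4], [5], [6], [7]
  1-simplices (18): [1,2], [1,3], [1,4], [1,5], [1,6], [1,7], [2,3], [2,5], [2,6], [2,7], [3,4], [3,5], [3,6], [4,5], [4,6], [4,7], [5,6], [6,7]
  2-simplices (12): [1,2,3], [1,2,7], [1,3,6], [1,4,5], [1,4,7], [1,5,6], [2,3,5], [2,5,6], [2,6,7], [3,4,5], [3,4,6], [4,6,7]

so the chain groups are C_0 ≅ Z^7, C_1 ≅ Z^18, C_2 ≅ Z^12.

The boundary map ∂_1: C_1 → C_0 is given by ∂[p,q] = [q] − [p]. For instance
  ∂[1,6] = [6] − [1].
This gives a 7×18 integer matrix of rank 6; reducing to Smith normal form yields diagonal entries (1,1,1,1,1,1).

The boundary map ∂_2: C_2 → C_1 maps a triangle to the signed sum of its edges. For instance
  ∂[2,3,5] = [3,5] − [2,5] + [2,3],
  ∂[1,2,3] = [2,3] − [1,3] + [1,2].
As a 18×12 matrix over Z this has rank 12, with invariant factors (1,1,1,1,1,1,1,1,1,1,1,2).

Now H_k = ker ∂_k / im ∂_{k+1}, so:

  H_0: rank C_0 − rank ∂_1 = 7 − 6 = 1, and the invariant factors of ∂_1 are all 1, so H_0 = Z.

H_0 = Z.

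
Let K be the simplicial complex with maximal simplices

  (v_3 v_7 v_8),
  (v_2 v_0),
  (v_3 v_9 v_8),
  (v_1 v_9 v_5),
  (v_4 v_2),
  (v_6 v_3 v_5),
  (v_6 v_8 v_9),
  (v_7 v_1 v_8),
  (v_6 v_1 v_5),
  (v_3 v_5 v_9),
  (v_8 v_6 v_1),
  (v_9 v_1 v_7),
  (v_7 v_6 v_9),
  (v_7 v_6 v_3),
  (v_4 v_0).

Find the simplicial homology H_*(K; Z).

H_0 = Z^2,  H_1 = Z ⊕ Z/2,  H_2 = 0.

Order the vertices as v_0 < v_1 < v_2 < v_3 < v_4 < v_5 < v_6 < v_7 < v_8 < v_9. Listing each simplex with vertices in this order, K has dimension 2 with simplices:

  0-simplices (10): [v_0], [v_1], [v_2], [v_3], [v_4], [v_5], [v_6], [v_7], [v_8], [v_9]
  1-simplices (21): (21 of them)
  2-simplices (12): (12 of them)

giving chain groups C_0 ≅ Z^10, C_1 ≅ Z^21, C_2 ≅ Z^12.

Boundary ∂_1: C_1 → C_0 sends each edge [p,q] (with p < q) to q − p.
As a 10×21 matrix over Z this has rank 8, with invariant factors (1,1,1,1,1,1,1,1).

Boundary ∂_2: C_2 → C_1 maps a triangle to the signed sum of its edges. For instance
  ∂[v_3,v_5,v_6] = [v_5,v_6] − [v_3,v_6] + [v_3,v_5],
  ∂[v_1,v_7,v_8] = [v_7,v_8] − [v_1,v_8] + [v_1,v_7].
The 21×12 boundary matrix has rank 12 and Smith normal form diag(1,1,1,1,1,1,1,1,1,1,1,2).

Computing H_k = (kernel of ∂_k) / (image of ∂_{k+1}):

  H_0: rank C_0 − rank ∂_1 = 10 − 8 = 2, and the invariant factors of ∂_1 are all 1, so H_0 ≅ Z^2.
  H_1: rank ker ∂_1 − rank ∂_2 = (21 − 8) − 12 = 1, and ∂_2 has invariant factor 2 > 1, so H_1 ≅ Z ⊕ Z/2.
  H_2: rank ker ∂_2 − rank ∂_3 = (12 − 12) − 0 = 0, and there is no ∂_3, so H_2 ≅ 0.

(K is a triangulation of the disjoint union of the circle S^1 and the real projective plane RP^2.)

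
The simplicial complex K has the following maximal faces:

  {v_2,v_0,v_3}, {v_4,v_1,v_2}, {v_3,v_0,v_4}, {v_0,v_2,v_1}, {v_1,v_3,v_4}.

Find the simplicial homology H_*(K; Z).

Take the total order v_0 < v_1 < v_2 < v_3 < v_4 on the vertex set. Then K (dimension 2) consists of the simplices:

  0-simplices (5): [v_0], [v_1], [v_2], [v_3], [v_4]
  1-simplices (10): [v_0,v_1], [v_0,v_2], [v_0,v_3], [v_0,v_4], [v_1,v_2], [v_1,v_3], [v_1,v_4], [v_2,v_3], [v_2,v_4], [v_3,v_4]
  2-simplices (5): [v_0,v_1,v_2], [v_0,v_2,v_3], [v_0,v_3,v_4], [v_1,v_2,v_4], [v_1,v_3,v_4]

so the chain groups are C_0 ≅ Z^5, C_1 ≅ Z^10, C_2 ≅ Z^5.

∂_1: C_1 → C_0 maps an edge to its endpoints' difference, ∂[p,q] = q − p. For instance
  ∂[v_1,v_2] = [v_2] − [v_1].
This gives a 5×10 integer matrix of rank 4; reducing to Smith normal form yields diagonal entries (1,1,1,1).

∂_2: C_2 → C_1 maps a triangle to the signed sum of its edges. For instance
  ∂[v_0,v_1,v_2] = [v_1,v_2] − [v_0,v_2] + [v_0,v_1],
  ∂[v_0,v_2,v_3] = [v_2,v_3] − [v_0,v_3] + [v_0,v_2].
The resulting 10×5 matrix has rank 5, and its Smith normal form has invariant factors (1,1,1,1,1).

Computing H_k = (kernel of ∂_k) / (image of ∂_{k+1}):

  H_0: rank C_0 − rank ∂_1 = 5 − 4 = 1, and the invariant factors of ∂_1 are all 1, so H_0 = Z.
  H_1: rank ker ∂_1 − rank ∂_2 = (10 − 4) − 5 = 1, and the invariant factors of ∂_2 are all 1, so H_1 = Z.
  H_2: rank ker ∂_2 − rank ∂_3 = (5 − 5) − 0 = 0, and there is no ∂_3, so H_2 = 0.

(K is a triangulation of the Möbius band.)

H_0 ≅ Z,  H_1 ≅ Z,  H_2 = 0.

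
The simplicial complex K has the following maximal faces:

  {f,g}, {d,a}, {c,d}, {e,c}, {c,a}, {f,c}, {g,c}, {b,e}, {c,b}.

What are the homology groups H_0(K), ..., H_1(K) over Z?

Fix the vertex order a < b < c < d < e < f < g and write every simplex with vertices in increasing order. Then dim K = 1 and the simplices of K are:

  0-simplices (7): a, b, c, d, e, f, g
  1-simplices (9): ac, ad, bc, be, cd, ce, cf, cg, fg

giving chain groups C_0 ≅ Z^7, C_1 ≅ Z^9.

Boundary ∂_1: C_1 → C_0 sends each edge [p,q] (with p < q) to q − p.
This gives a 7×9 integer matrix of rank 6; reducing to Smith normal form yields diagonal entries (1,1,1,1,1,1).

Now H_k = ker ∂_k / im ∂_{k+1}, so:

  H_0: rank C_0 − rank ∂_1 = 7 − 6 = 1, and the invariant factors of ∂_1 are all 1, so H_0 ≅ Z.
  H_1: rank ker ∂_1 − rank ∂_2 = (9 − 6) − 0 = 3, and there is no ∂_2, so H_1 ≅ Z^3.

As a check, the Euler characteristic is 7 − 9 = -2, which agrees with 1 − 3 = -2.
(K is a triangulation of a wedge of 3 circles.)

H_0 = Z,  H_1 = Z^3.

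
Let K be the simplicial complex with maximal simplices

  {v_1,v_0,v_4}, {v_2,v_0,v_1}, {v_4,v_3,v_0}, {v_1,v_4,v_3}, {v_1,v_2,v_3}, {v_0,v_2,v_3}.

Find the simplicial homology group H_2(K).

We work with the vertex ordering v_0 < v_1 < v_2 < v_3 < v_4. The simplices of K, each written with vertices in increasing order, are:

  0-simplices (5): [v_0], [v_1], [v_2], [v_3], [v_4]
  1-simplices (9): [v_0,v_1], [v_0,v_2], [v_0,v_3], [v_0,v_4], [v_1,v_2], [v_1,v_3], [v_1,v_4], [v_2,v_3], [v_3,v_4]
  2-simplices (6): [v_0,v_1,v_2], [v_0,v_1,v_4], [v_0,v_2,v_3], [v_0,v_3,v_4], [v_1,v_2,v_3], [v_1,v_3,v_4]

Hence C_0 ≅ Z^5, C_1 ≅ Z^9, C_2 ≅ Z^6.

The boundary map ∂_1: C_1 → C_0 is given by ∂[p,q] = [q] − [p]. For instance
  ∂[v_3,v_4] = [v_4] − [v_3].
The 5×9 boundary matrix has rank 4 and Smith normal form diag(1,1,1,1).

The boundary map ∂_2: C_2 → C_1 maps a triangle to the signed sum of its edges. For instance
  ∂[v_0,v_2,v_3] = [v_2,v_3] − [v_0,v_3] + [v_0,v_2],
  ∂[v_0,v_1,v_2] = [v_1,v_2] − [v_0,v_2] + [v_0,v_1].
The 9×6 boundary matrix has rank 5 and Smith normal form diag(1,1,1,1,1).

Computing H_k = (kernel of ∂_k) / (image of ∂_{k+1}):

  H_2: rank ker ∂_2 − rank ∂_3 = (6 − 5) − 0 = 1, and there is no ∂_3, so H_2 = Z.

H_2 = Z.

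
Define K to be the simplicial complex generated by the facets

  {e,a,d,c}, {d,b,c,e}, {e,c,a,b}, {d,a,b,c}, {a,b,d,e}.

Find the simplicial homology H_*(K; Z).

H_0 ≅ Z,  H_1 = 0,  H_2 = 0,  H_3 ≅ Z.

Order the vertices as a < b < c < d < e. Listing each simplex with vertices in this order, K has dimension 3 with simplices:

  0-simplices (5): a, b, c, d, e
  1-simplices (10): ab, ac, ad, ae, bc, bd, be, cd, ce, de
  2-simplices (10): abc, abd, abe, acd, ace, ade, bcd, bce, bde, cde
  3-simplices (5): abcd, abce, abde, acde, bcde

Hence C_0 ≅ Z^5, C_1 ≅ Z^10, C_2 ≅ Z^10, C_3 ≅ Z^5.

∂_1: C_1 → C_0 sends each edge [p,q] (with p < q) to q − p.
This gives a 5×10 integer matrix of rank 4; reducing to Smith normal form yields diagonal entries (1,1,1,1).

The boundary map ∂_2: C_2 → C_1 sends each 2-simplex [p,q,r] to [q,r] − [p,r] + [p,q]. For instance
  ∂bce = ce − be + bc,
  ∂bde = de − be + bd.
This gives a 10×10 integer matrix of rank 6; reducing to Smith normal form yields diagonal entries (1,1,1,1,1,1).

∂_3: C_3 → C_2 sends each 3-simplex σ to the alternating sum Σ_i (−1)^i (σ with its i-th vertex removed). For instance
  ∂abce = bce − ace + abe − abc,
  ∂abcd = bcd − acd + abd − abc.
As a 10×5 matrix over Z this has rank 4, with invariant factors (1,1,1,1).

Reading off H_k = ker ∂_k / im ∂_{k+1}:

  H_0: rank C_0 − rank ∂_1 = 5 − 4 = 1, and the invariant factors of ∂_1 are all 1, so H_0 ≅ Z.
  H_1: rank ker ∂_1 − rank ∂_2 = (10 − 4) − 6 = 0, and the invariant factors of ∂_2 are all 1, so H_1 ≅ 0.
  H_2: rank ker ∂_2 − rank ∂_3 = (10 − 6) − 4 = 0, and the invariant factors of ∂_3 are all 1, so H_2 ≅ 0.
  H_3: rank ker ∂_3 − rank ∂_4 = (5 − 4) − 0 = 1, and there is no ∂_4, so H_3 ≅ Z.

As a check, the Euler characteristic is 5 − 10 + 10 − 5 = 0, which agrees with 1 − 0 + 0 − 1 = 0.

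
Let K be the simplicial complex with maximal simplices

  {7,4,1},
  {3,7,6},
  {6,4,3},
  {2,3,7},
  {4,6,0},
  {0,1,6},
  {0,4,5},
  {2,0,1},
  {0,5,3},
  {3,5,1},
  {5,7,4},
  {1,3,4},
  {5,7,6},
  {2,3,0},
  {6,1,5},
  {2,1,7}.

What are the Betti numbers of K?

b_0 = 1, b_1 = 2, b_2 = 1.

We work with the vertex ordering 0 < 1 < 2 < 3 < 4 < 5 < 6 < 7. The simplices of K, each written with vertices in increasing order, are:

  0-simplices (8): [0], [1], [2], [3], [4], [5], [6], [7]
  1-simplices (24): (24 of them)
  2-simplices (16): [0,1,2], [0,1,6], [0,2,3], [0,3,5], [0,4,5], [0,4,6], [1,2,7], [1,3,4], [1,3,5], [1,4,7], [1,5,6], [2,3,7], [3,4,6], [3,6,7], [4,5,7], [5,6,7]

Hence C_0 ≅ Z^8, C_1 ≅ Z^24, C_2 ≅ Z^16.

∂_1: C_1 → C_0 sends each edge [p,q] (with p < q) to q − p. For instance
  ∂[1,5] = [5] − [1].
As a 8×24 matrix over Z this has rank 7, with invariant factors (1,1,1,1,1,1,1).

∂_2: C_2 → C_1 sends each 2-simplex [p,q,r] to [q,r] − [p,r] + [p,q]. For instance
  ∂[2,3,7] = [3,7] − [2,7] + [2,3],
  ∂[1,3,4] = [3,4] − [1,4] + [1,3].
This gives a 24×16 integer matrix of rank 15; reducing to Smith normal form yields diagonal entries (1,1,1,1,1,1,1,1,1,1,1,1,1,1,1).

Now H_k = ker ∂_k / im ∂_{k+1}, so:

  H_0: rank C_0 − rank ∂_1 = 8 − 7 = 1, and the invariant factors of ∂_1 are all 1, so H_0 ≅ Z.
  H_1: rank ker ∂_1 − rank ∂_2 = (24 − 7) − 15 = 2, and the invariant factors of ∂_2 are all 1, so H_1 ≅ Z^2.
  H_2: rank ker ∂_2 − rank ∂_3 = (16 − 15) − 0 = 1, and there is no ∂_3, so H_2 ≅ Z.

Hence the Betti numbers are b_0 = 1, b_1 = 2, b_2 = 1.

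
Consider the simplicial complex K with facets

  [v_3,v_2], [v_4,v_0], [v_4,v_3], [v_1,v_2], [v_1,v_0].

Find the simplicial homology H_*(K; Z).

H_0 ≅ Z,  H_1 ≅ Z.

We work with the vertex ordering v_0 < v_1 < v_2 < v_3 < v_4. The simplices of K, each written with vertices in increasing order, are:

  0-simplices (5): [v_0], [v_1], [v_2], [v_3], [v_4]
  1-simplices (5): [v_0,v_1], [v_0,v_4], [v_1,v_2], [v_2,v_3], [v_3,v_4]

so the chain groups are C_0 ≅ Z^5, C_1 ≅ Z^5.

∂_1: C_1 → C_0 is given by ∂[p,q] = [q] − [p].
The 5×5 boundary matrix has rank 4 and Smith normal form diag(1,1,1,1).

Now H_k = ker ∂_k / im ∂_{k+1}, so:

  H_0: rank C_0 − rank ∂_1 = 5 − 4 = 1, and the invariant factors of ∂_1 are all 1, so H_0 ≅ Z.
  H_1: rank ker ∂_1 − rank ∂_2 = (5 − 4) − 0 = 1, and there is no ∂_2, so H_1 ≅ Z.

As a check, the Euler characteristic is 5 − 5 = 0, which agrees with 1 − 1 = 0.
(K is a triangulation of the circle S^1.)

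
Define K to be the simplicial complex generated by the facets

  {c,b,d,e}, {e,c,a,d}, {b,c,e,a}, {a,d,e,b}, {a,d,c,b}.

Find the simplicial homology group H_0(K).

Fix the vertex order a < b < c < d < e and write every simplex with vertices in increasing order. Then dim K = 3 and the simplices of K are:

  0-simplices (5): a, b, c, d, e
  1-simplices (10): ab, ac, ad, ae, bc, bd, be, cd, ce, de
  2-simplices (10): abc, abd, abe, acd, ace, ade, bcd, bce, bde, cde
  3-simplices (5): abcd, abce, abde, acde, bcde

Hence C_0 ≅ Z^5, C_1 ≅ Z^10, C_2 ≅ Z^10, C_3 ≅ Z^5.

Boundary ∂_1: C_1 → C_0 is given by ∂[p,q] = [q] − [p].
This gives a 5×10 integer matrix of rank 4; reducing to Smith normal form yields diagonal entries (1,1,1,1).

The boundary map ∂_2: C_2 → C_1 acts by ∂[p,q,r] = [q,r] − [p,r] + [p,q]. For instance
  ∂bce = ce − be + bc,
  ∂bde = de − be + bd.
The 10×10 boundary matrix has rank 6 and Smith normal form diag(1,1,1,1,1,1).

The boundary map ∂_3: C_3 → C_2 sends each 3-simplex σ to the alternating sum Σ_i (−1)^i (σ with its i-th vertex removed). For instance
  ∂acde = cde − ade + ace − acd,
  ∂bcde = cde − bde + bce − bcd.
The 10×5 boundary matrix has rank 4 and Smith normal form diag(1,1,1,1).

From H_k ≅ ker(∂_k) / im(∂_{k+1}) we obtain:

  H_0: rank C_0 − rank ∂_1 = 5 − 4 = 1, and the invariant factors of ∂_1 are all 1, so H_0 = Z.

(K is a triangulation of the 3-sphere S^3.)

H_0 ≅ Z.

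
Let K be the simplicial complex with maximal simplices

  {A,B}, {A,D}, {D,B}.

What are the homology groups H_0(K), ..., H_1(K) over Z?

H_0 ≅ Z,  H_1 ≅ Z.

Fix the vertex order A < B < D and write every simplex with vertices in increasing order. Then dim K = 1 and the simplices of K are:

  0-simplices (3): A, B, D
  1-simplices (3): AB, AD, BD

giving chain groups C_0 ≅ Z^3, C_1 ≅ Z^3.

∂_1: C_1 → C_0 is given by ∂[p,q] = [q] − [p]. For instance
  ∂AD = D − A.
The 3×3 boundary matrix has rank 2 and Smith normal form diag(1,1).

From H_k ≅ ker(∂_k) / im(∂_{k+1}) we obtain:

  H_0: rank C_0 − rank ∂_1 = 3 − 2 = 1, and the invariant factors of ∂_1 are all 1, so H_0 = Z.
  H_1: rank ker ∂_1 − rank ∂_2 = (3 − 2) − 0 = 1, and there is no ∂_2, so H_1 = Z.

(K is a triangulation of the circle S^1.)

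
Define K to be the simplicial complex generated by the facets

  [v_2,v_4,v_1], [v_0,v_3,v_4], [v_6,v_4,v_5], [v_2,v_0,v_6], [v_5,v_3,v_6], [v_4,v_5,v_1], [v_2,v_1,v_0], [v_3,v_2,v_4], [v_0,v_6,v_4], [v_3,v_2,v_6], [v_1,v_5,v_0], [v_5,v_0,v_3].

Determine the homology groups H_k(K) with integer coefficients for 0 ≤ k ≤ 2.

H_0 ≅ Z,  H_1 ≅ Z/2,  H_2 = 0.

Order the vertices as v_0 < v_1 < v_2 < v_3 < v_4 < v_5 < v_6. Listing each simplex with vertices in this order, K has dimension 2 with simplices:

  0-simplices (7): [v_0], [v_1], [v_2], [v_3], [v_4], [v_5], [v_6]
  1-simplices (18): (18 of them)
  2-simplices (12): (12 of them)

giving chain groups C_0 ≅ Z^7, C_1 ≅ Z^18, C_2 ≅ Z^12.

The boundary map ∂_1: C_1 → C_0 maps an edge to its endpoints' difference, ∂[p,q] = q − p. For instance
  ∂[v_4,v_5] = [v_5] − [v_4].
As a 7×18 matrix over Z this has rank 6, with invariant factors (1,1,1,1,1,1).

Boundary ∂_2: C_2 → C_1 sends each 2-simplex [p,q,r] to [q,r] − [p,r] + [p,q]. For instance
  ∂[v_2,v_3,v_4] = [v_3,v_4] − [v_2,v_4] + [v_2,v_3],
  ∂[v_0,v_1,v_5] = [v_1,v_5] − [v_0,v_5] + [v_0,v_1].
The 18×12 boundary matrix has rank 12 and Smith normal form diag(1,1,1,1,1,1,1,1,1,1,1,2).

From H_k ≅ ker(∂_k) / im(∂_{k+1}) we obtain:

  H_0: rank C_0 − rank ∂_1 = 7 − 6 = 1, and the invariant factors of ∂_1 are all 1, so H_0 = Z.
  H_1: rank ker ∂_1 − rank ∂_2 = (18 − 6) − 12 = 0, and ∂_2 has invariant factor 2 > 1, so H_1 = Z/2.
  H_2: rank ker ∂_2 − rank ∂_3 = (12 − 12) − 0 = 0, and there is no ∂_3, so H_2 = 0.

(K is a triangulation of the real projective plane RP^2.)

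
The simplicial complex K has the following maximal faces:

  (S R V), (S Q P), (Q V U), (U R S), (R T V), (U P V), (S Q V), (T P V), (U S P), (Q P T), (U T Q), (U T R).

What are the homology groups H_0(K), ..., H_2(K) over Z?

H_0 ≅ Z,  H_1 ≅ Z/2Z,  H_2 = 0.

We work with the vertex ordering P < Q < R < S < T < U < V. The simplices of K, each written with vertices in increasing order, are:

  0-simplices (7): P, Q, R, S, T, U, V
  1-simplices (18): PQ, PS, PT, PU, PV, QS, QT, QU, QV, RS, RT, RU, RV, SU, SV, TU, TV, UV
  2-simplices (12): PQS, PQT, PSU, PTV, PUV, QSV, QTU, QUV, RSU, RSV, RTU, RTV

so the chain groups are C_0 ≅ Z^7, C_1 ≅ Z^18, C_2 ≅ Z^12.

The boundary map ∂_1: C_1 → C_0 is given by ∂[p,q] = [q] − [p]. For instance
  ∂PT = T − P.
The resulting 7×18 matrix has rank 6, and its Smith normal form has invariant factors (1,1,1,1,1,1).

Boundary ∂_2: C_2 → C_1 sends each 2-simplex [p,q,r] to [q,r] − [p,r] + [p,q]. For instance
  ∂PSU = SU − PU + PS,
  ∂RSU = SU − RU + RS.
This gives a 18×12 integer matrix of rank 12; reducing to Smith normal form yields diagonal entries (1,1,1,1,1,1,1,1,1,1,1,2).

Computing H_k = (kernel of ∂_k) / (image of ∂_{k+1}):

  H_0: rank C_0 − rank ∂_1 = 7 − 6 = 1, and the invariant factors of ∂_1 are all 1, so H_0 ≅ Z.
  H_1: rank ker ∂_1 − rank ∂_2 = (18 − 6) − 12 = 0, and ∂_2 has invariant factor 2 > 1, so H_1 ≅ Z/2Z.
  H_2: rank ker ∂_2 − rank ∂_3 = (12 − 12) − 0 = 0, and there is no ∂_3, so H_2 ≅ 0.

(K is a triangulation of the real projective plane RP^2.)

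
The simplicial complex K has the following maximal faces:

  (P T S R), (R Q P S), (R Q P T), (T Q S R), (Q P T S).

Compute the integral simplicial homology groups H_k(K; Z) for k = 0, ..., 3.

H_0 = Z,  H_1 = 0,  H_2 = 0,  H_3 = Z.

Take the total order P < Q < R < S < T on the vertex set. Then K (dimension 3) consists of the simplices:

  0-simplices (5): P, Q, R, S, T
  1-simplices (10): PQ, PR, PS, PT, QR, QS, QT, RS, RT, ST
  2-simplices (10): PQR, PQS, PQT, PRS, PRT, PST, QRS, QRT, QST, RST
  3-simplices (5): PQRS, PQRT, PQST, PRST, QRST

so the chain groups are C_0 ≅ Z^5, C_1 ≅ Z^10, C_2 ≅ Z^10, C_3 ≅ Z^5.

Boundary ∂_1: C_1 → C_0 maps an edge to its endpoints' difference, ∂[p,q] = q − p. For instance
  ∂PQ = Q − P.
The resulting 5×10 matrix has rank 4, and its Smith normal form has invariant factors (1,1,1,1).

∂_2: C_2 → C_1 maps a triangle to the signed sum of its edges. For instance
  ∂PST = ST − PT + PS,
  ∂PQS = QS − PS + PQ.
As a 10×10 matrix over Z this has rank 6, with invariant factors (1,1,1,1,1,1).

The boundary map ∂_3: C_3 → C_2 sends each 3-simplex σ to the alternating sum Σ_i (−1)^i (σ with its i-th vertex removed). For instance
  ∂PQST = QST − PST + PQT − PQS,
  ∂PRST = RST − PST + PRT − PRS.
As a 10×5 matrix over Z this has rank 4, with invariant factors (1,1,1,1).

Now H_k = ker ∂_k / im ∂_{k+1}, so:

  H_0: rank C_0 − rank ∂_1 = 5 − 4 = 1, and the invariant factors of ∂_1 are all 1, so H_0 ≅ Z.
  H_1: rank ker ∂_1 − rank ∂_2 = (10 − 4) − 6 = 0, and the invariant factors of ∂_2 are all 1, so H_1 ≅ 0.
  H_2: rank ker ∂_2 − rank ∂_3 = (10 − 6) − 4 = 0, and the invariant factors of ∂_3 are all 1, so H_2 ≅ 0.
  H_3: rank ker ∂_3 − rank ∂_4 = (5 − 4) − 0 = 1, and there is no ∂_4, so H_3 ≅ Z.

As a check, the Euler characteristic is 5 − 10 + 10 − 5 = 0, which agrees with 1 − 0 + 0 − 1 = 0.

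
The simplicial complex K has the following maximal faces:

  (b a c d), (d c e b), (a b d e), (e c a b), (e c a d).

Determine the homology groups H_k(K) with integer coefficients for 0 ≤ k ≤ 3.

H_0 ≅ Z,  H_1 = 0,  H_2 = 0,  H_3 ≅ Z.

Take the total order a < b < c < d < e on the vertex set. Then K (dimension 3) consists of the simplices:

  0-simplices (5): a, b, c, d, e
  1-simplices (10): ab, ac, ad, ae, bc, bd, be, cd, ce, de
  2-simplices (10): abc, abd, abe, acd, ace, ade, bcd, bce, bde, cde
  3-simplices (5): abcd, abce, abde, acde, bcde

so the chain groups are C_0 ≅ Z^5, C_1 ≅ Z^10, C_2 ≅ Z^10, C_3 ≅ Z^5.

The boundary map ∂_1: C_1 → C_0 sends each edge [p,q] (with p < q) to q − p. For instance
  ∂bd = d − b.
This gives a 5×10 integer matrix of rank 4; reducing to Smith normal form yields diagonal entries (1,1,1,1).

∂_2: C_2 → C_1 sends each 2-simplex [p,q,r] to [q,r] − [p,r] + [p,q]. For instance
  ∂abd = bd − ad + ab,
  ∂bcd = cd − bd + bc.
The 10×10 boundary matrix has rank 6 and Smith normal form diag(1,1,1,1,1,1).

Boundary ∂_3: C_3 → C_2 sends each 3-simplex σ to the alternating sum Σ_i (−1)^i (σ with its i-th vertex removed). For instance
  ∂abce = bce − ace + abe − abc,
  ∂abcd = bcd − acd + abd − abc.
As a 10×5 matrix over Z this has rank 4, with invariant factors (1,1,1,1).

Computing H_k = (kernel of ∂_k) / (image of ∂_{k+1}):

  H_0: rank C_0 − rank ∂_1 = 5 − 4 = 1, and the invariant factors of ∂_1 are all 1, so H_0 = Z.
  H_1: rank ker ∂_1 − rank ∂_2 = (10 − 4) − 6 = 0, and the invariant factors of ∂_2 are all 1, so H_1 = 0.
  H_2: rank ker ∂_2 − rank ∂_3 = (10 − 6) − 4 = 0, and the invariant factors of ∂_3 are all 1, so H_2 = 0.
  H_3: rank ker ∂_3 − rank ∂_4 = (5 − 4) − 0 = 1, and there is no ∂_4, so H_3 = Z.

As a check, the Euler characteristic is 5 − 10 + 10 − 5 = 0, which agrees with 1 − 0 + 0 − 1 = 0.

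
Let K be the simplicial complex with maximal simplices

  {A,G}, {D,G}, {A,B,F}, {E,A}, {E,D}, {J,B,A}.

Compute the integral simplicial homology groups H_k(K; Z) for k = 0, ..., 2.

H_0 ≅ Z,  H_1 ≅ Z,  H_2 = 0.

Order the vertices as A < B < D < E < F < G < J. Listing each simplex with vertices in this order, K has dimension 2 with simplices:

  0-simplices (7): A, B, D, E, F, G, J
  1-simplices (9): AB, AE, AF, AG, AJ, BF, BJ, DE, DG
  2-simplices (2): ABF, ABJ

Hence C_0 ≅ Z^7, C_1 ≅ Z^9, C_2 ≅ Z^2.

∂_1: C_1 → C_0 is given by ∂[p,q] = [q] − [p]. For instance
  ∂AG = G − A.
This gives a 7×9 integer matrix of rank 6; reducing to Smith normal form yields diagonal entries (1,1,1,1,1,1).

∂_2: C_2 → C_1 sends each 2-simplex [p,q,r] to [q,r] − [p,r] + [p,q]. For instance
  ∂ABF = BF − AF + AB,
  ∂ABJ = BJ − AJ + AB.
This gives a 9×2 integer matrix of rank 2; reducing to Smith normal form yields diagonal entries (1,1).

Computing H_k = (kernel of ∂_k) / (image of ∂_{k+1}):

  H_0: rank C_0 − rank ∂_1 = 7 − 6 = 1, and the invariant factors of ∂_1 are all 1, so H_0 = Z.
  H_1: rank ker ∂_1 − rank ∂_2 = (9 − 6) − 2 = 1, and the invariant factors of ∂_2 are all 1, so H_1 = Z.
  H_2: rank ker ∂_2 − rank ∂_3 = (2 − 2) − 0 = 0, and there is no ∂_3, so H_2 = 0.

As a check, the Euler characteristic is 7 − 9 + 2 = 0, which agrees with 1 − 1 + 0 = 0.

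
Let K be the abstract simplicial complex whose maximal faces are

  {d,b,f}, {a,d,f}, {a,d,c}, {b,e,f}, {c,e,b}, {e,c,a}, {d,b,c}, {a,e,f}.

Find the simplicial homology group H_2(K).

Fix the vertex order a < b < c < d < e < f and write every simplex with vertices in increasing order. Then dim K = 2 and the simplices of K are:

  0-simplices (6): a, b, c, d, e, f
  1-simplices (12): ac, ad, ae, af, bc, bd, be, bf, cd, ce, df, ef
  2-simplices (8): acd, ace, adf, aef, bcd, bce, bdf, bef

giving chain groups C_0 ≅ Z^6, C_1 ≅ Z^12, C_2 ≅ Z^8.

The boundary map ∂_1: C_1 → C_0 maps an edge to its endpoints' difference, ∂[p,q] = q − p. For instance
  ∂df = f − d.
As a 6×12 matrix over Z this has rank 5, with invariant factors (1,1,1,1,1).

∂_2: C_2 → C_1 maps a triangle to the signed sum of its edges. For instance
  ∂acd = cd − ad + ac,
  ∂bcd = cd − bd + bc.
The resulting 12×8 matrix has rank 7, and its Smith normal form has invariant factors (1,1,1,1,1,1,1).

Reading off H_k = ker ∂_k / im ∂_{k+1}:

  H_2: rank ker ∂_2 − rank ∂_3 = (8 − 7) − 0 = 1, and there is no ∂_3, so H_2 = Z.

H_2 ≅ Z.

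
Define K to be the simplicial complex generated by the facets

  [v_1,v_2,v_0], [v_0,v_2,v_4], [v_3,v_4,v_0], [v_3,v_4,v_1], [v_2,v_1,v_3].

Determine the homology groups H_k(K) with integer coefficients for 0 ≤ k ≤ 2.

Fix the vertex order v_0 < v_1 < v_2 < v_3 < v_4 and write every simplex with vertices in increasing order. Then dim K = 2 and the simplices of K are:

  0-simplices (5): [v_0], [v_1], [v_2], [v_3], [v_4]
  1-simplices (10): [v_0,v_1], [v_0,v_2], [v_0,v_3], [v_0,v_4], [v_1,v_2], [v_1,v_3], [v_1,v_4], [v_2,v_3], [v_2,v_4], [v_3,v_4]
  2-simplices (5): [v_0,v_1,v_2], [v_0,v_2,v_4], [v_0,v_3,v_4], [v_1,v_2,v_3], [v_1,v_3,v_4]

so the chain groups are C_0 ≅ Z^5, C_1 ≅ Z^10, C_2 ≅ Z^5.

Boundary ∂_1: C_1 → C_0 sends each edge [p,q] (with p < q) to q − p. For instance
  ∂[v_0,v_2] = [v_2] − [v_0].
This gives a 5×10 integer matrix of rank 4; reducing to Smith normal form yields diagonal entries (1,1,1,1).

∂_2: C_2 → C_1 sends each 2-simplex [p,q,r] to [q,r] − [p,r] + [p,q]. For instance
  ∂[v_1,v_3,v_4] = [v_3,v_4] − [v_1,v_4] + [v_1,v_3],
  ∂[v_1,v_2,v_3] = [v_2,v_3] − [v_1,v_3] + [v_1,v_2].
The 10×5 boundary matrix has rank 5 and Smith normal form diag(1,1,1,1,1).

Reading off H_k = ker ∂_k / im ∂_{k+1}:

  H_0: rank C_0 − rank ∂_1 = 5 − 4 = 1, and the invariant factors of ∂_1 are all 1, so H_0 ≅ Z.
  H_1: rank ker ∂_1 − rank ∂_2 = (10 − 4) − 5 = 1, and the invariant factors of ∂_2 are all 1, so H_1 ≅ Z.
  H_2: rank ker ∂_2 − rank ∂_3 = (5 − 5) − 0 = 0, and there is no ∂_3, so H_2 ≅ 0.

H_0 ≅ Z,  H_1 ≅ Z,  H_2 = 0.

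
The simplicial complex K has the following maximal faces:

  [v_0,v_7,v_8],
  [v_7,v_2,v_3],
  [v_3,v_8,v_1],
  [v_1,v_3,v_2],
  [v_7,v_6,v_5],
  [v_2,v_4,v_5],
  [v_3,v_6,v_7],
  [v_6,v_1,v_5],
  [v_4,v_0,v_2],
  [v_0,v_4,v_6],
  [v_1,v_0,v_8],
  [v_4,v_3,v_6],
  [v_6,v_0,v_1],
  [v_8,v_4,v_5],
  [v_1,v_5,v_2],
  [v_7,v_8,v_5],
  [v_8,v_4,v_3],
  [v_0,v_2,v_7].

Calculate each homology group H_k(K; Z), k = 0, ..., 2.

H_0 = Z,  H_1 = Z^2,  H_2 = Z.

Take the total order v_0 < v_1 < v_2 < v_3 < v_4 < v_5 < v_6 < v_7 < v_8 on the vertex set. Then K (dimension 2) consists of the simplices:

  0-simplices (9): [v_0], [v_1], [v_2], [v_3], [v_4], [v_5], [v_6], [v_7], [v_8]
  1-simplices (27): (27 of them)
  2-simplices (18): (18 of them)

Hence C_0 ≅ Z^9, C_1 ≅ Z^27, C_2 ≅ Z^18.

∂_1: C_1 → C_0 is given by ∂[p,q] = [q] − [p].
The resulting 9×27 matrix has rank 8, and its Smith normal form has invariant factors (1,1,1,1,1,1,1,1).

Boundary ∂_2: C_2 → C_1 maps a triangle to the signed sum of its edges. For instance
  ∂[v_1,v_5,v_6] = [v_5,v_6] − [v_1,v_6] + [v_1,v_5],
  ∂[v_1,v_3,v_8] = [v_3,v_8] − [v_1,v_8] + [v_1,v_3].
As a 27×18 matrix over Z this has rank 17, with invariant factors (1,1,1,1,1,1,1,1,1,1,1,1,1,1,1,1,1).

Computing H_k = (kernel of ∂_k) / (image of ∂_{k+1}):

  H_0: rank C_0 − rank ∂_1 = 9 − 8 = 1, and the invariant factors of ∂_1 are all 1, so H_0 ≅ Z.
  H_1: rank ker ∂_1 − rank ∂_2 = (27 − 8) − 17 = 2, and the invariant factors of ∂_2 are all 1, so H_1 ≅ Z^2.
  H_2: rank ker ∂_2 − rank ∂_3 = (18 − 17) − 0 = 1, and there is no ∂_3, so H_2 ≅ Z.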